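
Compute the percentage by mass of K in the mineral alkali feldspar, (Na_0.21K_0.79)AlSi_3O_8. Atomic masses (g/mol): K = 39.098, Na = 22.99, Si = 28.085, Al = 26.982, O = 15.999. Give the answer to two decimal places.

11.23 weight percent

Formula mass = 0.21·22.99 + 0.79·39.098 + 1·26.982 + 3·28.085 + 8·15.999 = 274.944 g/mol, of which 30.887 g is K.
So K makes up 30.887/274.944 = 0.1123 of the mass, i.e. 11.23%.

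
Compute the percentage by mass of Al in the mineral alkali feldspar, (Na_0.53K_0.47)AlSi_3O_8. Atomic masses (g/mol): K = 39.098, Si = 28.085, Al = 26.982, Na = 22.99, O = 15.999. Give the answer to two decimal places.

Molar mass of (Na_0.53K_0.47)AlSi_3O_8: 0.53*22.99 + 0.47*39.098 + 1*26.982 + 3*28.085 + 8*15.999 = 269.790 g/mol.
Mass of Al per formula unit: 1 × 26.982 = 26.982 g.
Weight fraction Al = 26.982 / 269.790 = 0.1000.

10.00 mass %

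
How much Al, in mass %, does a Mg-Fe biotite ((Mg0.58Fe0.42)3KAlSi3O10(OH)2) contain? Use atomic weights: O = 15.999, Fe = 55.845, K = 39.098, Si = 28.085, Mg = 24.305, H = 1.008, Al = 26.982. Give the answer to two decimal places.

5.90 mass %

M((Mg0.58Fe0.42)3KAlSi3O10(OH)2) = 456.994 g/mol.
Al contributes 1 × 26.982 = 26.982 g per mole.
26.982/456.994 = 0.0590 → 5.90%.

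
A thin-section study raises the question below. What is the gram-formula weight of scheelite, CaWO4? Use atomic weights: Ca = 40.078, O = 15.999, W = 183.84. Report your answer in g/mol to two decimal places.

M = 1·40.078 + 1·183.84 + 4·15.999

287.91 g/mol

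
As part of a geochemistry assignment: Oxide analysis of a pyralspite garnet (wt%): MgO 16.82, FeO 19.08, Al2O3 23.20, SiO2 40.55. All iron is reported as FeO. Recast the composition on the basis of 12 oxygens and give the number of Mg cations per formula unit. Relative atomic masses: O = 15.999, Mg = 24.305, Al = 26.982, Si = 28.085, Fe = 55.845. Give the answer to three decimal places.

1.844 Mg apfu

16.82 wt% MgO ÷ 40.304 g/mol = 0.41733 mol, giving 0.41733 Mg and 0.41733 O.
19.08 wt% FeO ÷ 71.844 g/mol = 0.26558 mol, giving 0.26558 Fe and 0.26558 O.
23.20 wt% Al2O3 ÷ 101.961 g/mol = 0.22754 mol, giving 0.45508 Al and 0.68262 O.
40.55 wt% SiO2 ÷ 60.083 g/mol = 0.67490 mol, giving 0.67490 Si and 1.34980 O.
Oxygen sums to 2.71533; scaling by 12/2.71533 = 4.41935 puts the formula on 12 O.
Mg: 0.41733 × 4.41935 = 1.844 atoms per formula unit.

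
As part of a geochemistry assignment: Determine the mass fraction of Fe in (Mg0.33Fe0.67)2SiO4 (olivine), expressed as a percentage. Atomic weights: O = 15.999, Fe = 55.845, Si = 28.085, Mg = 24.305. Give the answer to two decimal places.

40.90 wt%

M((Mg0.33Fe0.67)2SiO4) = 182.955 g/mol.
Fe contributes 1.34 × 55.845 = 74.832 g per mole.
74.832/182.955 = 0.4090 → 40.90%.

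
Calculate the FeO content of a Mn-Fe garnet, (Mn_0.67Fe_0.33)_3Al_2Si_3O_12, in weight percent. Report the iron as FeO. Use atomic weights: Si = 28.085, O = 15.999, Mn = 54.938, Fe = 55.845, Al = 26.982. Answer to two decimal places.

M((Mn_0.67Fe_0.33)_3Al_2Si_3O_12) = 495.919 g/mol; M(FeO) = 71.844 g/mol.
Moles FeO per formula unit = 0.99 Fe ÷ 1 = 0.9900.
FeO fraction = (0.9900 × 71.844) / 495.919 = 71.126/495.919 = 0.1434.

14.34 wt%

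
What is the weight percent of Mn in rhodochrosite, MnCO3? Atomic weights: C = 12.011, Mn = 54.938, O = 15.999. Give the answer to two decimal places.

M(MnCO3) = 114.946 g/mol.
Mn contributes 1 × 54.938 = 54.938 g per mole.
54.938/114.946 = 0.4779 → 47.79%.

47.79 mass %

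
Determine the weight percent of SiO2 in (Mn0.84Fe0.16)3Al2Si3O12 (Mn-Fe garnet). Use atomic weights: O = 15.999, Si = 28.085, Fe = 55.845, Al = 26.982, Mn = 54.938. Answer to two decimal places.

Formula mass = 495.456 g/mol.
3 Si → 3.0000 mol SiO2 per formula unit; M(SiO2) = 60.083, so SiO2 mass = 180.249 g.
180.249/495.456 × 100 = 36.38 wt%.

36.38 wt%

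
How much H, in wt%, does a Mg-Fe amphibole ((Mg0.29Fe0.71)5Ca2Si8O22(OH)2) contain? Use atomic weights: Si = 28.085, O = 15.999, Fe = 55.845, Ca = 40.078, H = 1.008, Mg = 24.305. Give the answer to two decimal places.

Formula mass = 1.45·24.305 + 3.55·55.845 + 2·40.078 + 8·28.085 + 24·15.999 + 2·1.008 = 924.320 g/mol, of which 2.016 g is H.
So H makes up 2.016/924.320 = 0.0022 of the mass, i.e. 0.22%.

0.22 wt%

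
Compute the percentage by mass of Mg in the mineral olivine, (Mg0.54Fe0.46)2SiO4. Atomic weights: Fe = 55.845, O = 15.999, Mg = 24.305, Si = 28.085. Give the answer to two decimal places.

Formula mass = 1.08*24.305 + 0.92*55.845 + 1*28.085 + 4*15.999 = 169.708 g/mol, of which 26.249 g is Mg.
So Mg makes up 26.249/169.708 = 0.1547 of the mass, i.e. 15.47%.

15.47 wt%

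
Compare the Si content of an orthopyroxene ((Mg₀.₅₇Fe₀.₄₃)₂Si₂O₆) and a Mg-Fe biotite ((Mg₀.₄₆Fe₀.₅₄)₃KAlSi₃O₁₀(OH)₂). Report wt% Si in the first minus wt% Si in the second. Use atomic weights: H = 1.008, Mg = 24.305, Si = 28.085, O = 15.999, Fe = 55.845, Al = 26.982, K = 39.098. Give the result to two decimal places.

First mineral: 56.170 g Si in 227.898 g formula = 24.65 wt% Si.
Second mineral: 84.255 g Si in 468.349 g formula = 17.99 wt% Si.
24.65% − 17.99% gives a difference of 6.66 percentage points.

6.66 percentage points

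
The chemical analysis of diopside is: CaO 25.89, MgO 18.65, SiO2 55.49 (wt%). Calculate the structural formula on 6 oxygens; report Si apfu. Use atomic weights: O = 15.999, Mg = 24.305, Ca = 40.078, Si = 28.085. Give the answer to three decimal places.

CaO (M=56.077): mol = 0.46169; Ca = 0.46169, O = 0.46169.
MgO (M=40.304): mol = 0.46273; Mg = 0.46273, O = 0.46273.
SiO2 (M=60.083): mol = 0.92356; Si = 0.92356, O = 1.84712.
ΣO = 2.77154; factor = 6/ΣO = 2.16486.
Si apfu = 0.92356 × 2.16486 = 1.999.

1.999 Si apfu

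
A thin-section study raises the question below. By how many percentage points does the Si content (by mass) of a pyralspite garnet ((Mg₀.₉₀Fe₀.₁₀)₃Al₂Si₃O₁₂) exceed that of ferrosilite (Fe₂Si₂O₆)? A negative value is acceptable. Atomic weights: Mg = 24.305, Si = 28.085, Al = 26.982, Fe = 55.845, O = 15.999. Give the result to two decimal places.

First mineral: 84.255 g Si in 412.584 g formula = 20.42 wt% Si.
Second mineral: 56.170 g Si in 263.854 g formula = 21.29 wt% Si.
20.42% − 21.29% gives a difference of -0.87 percentage points.

-0.87 percentage points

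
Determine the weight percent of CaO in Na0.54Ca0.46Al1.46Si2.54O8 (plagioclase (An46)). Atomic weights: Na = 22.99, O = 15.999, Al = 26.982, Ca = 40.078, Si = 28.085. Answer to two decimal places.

9.57 wt%

Formula mass = 269.572 g/mol.
0.46 Ca → 0.4600 mol CaO per formula unit; M(CaO) = 56.077, so CaO mass = 25.795 g.
25.795/269.572 × 100 = 9.57 wt%.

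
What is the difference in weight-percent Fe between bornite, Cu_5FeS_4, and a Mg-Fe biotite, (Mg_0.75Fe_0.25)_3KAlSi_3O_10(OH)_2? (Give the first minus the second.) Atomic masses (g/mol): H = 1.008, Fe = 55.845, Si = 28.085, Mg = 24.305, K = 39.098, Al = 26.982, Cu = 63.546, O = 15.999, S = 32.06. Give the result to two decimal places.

Fe in Cu_5FeS_4: molar mass 501.815 g/mol; 1×55.845 = 55.845 g → 11.13 wt%.
Fe in (Mg_0.75Fe_0.25)_3KAlSi_3O_10(OH)_2: molar mass 440.909 g/mol; 0.75×55.845 = 41.884 g → 9.50 wt%.
Difference = 11.13 − 9.50 = 1.63 percentage points.

1.63 percentage points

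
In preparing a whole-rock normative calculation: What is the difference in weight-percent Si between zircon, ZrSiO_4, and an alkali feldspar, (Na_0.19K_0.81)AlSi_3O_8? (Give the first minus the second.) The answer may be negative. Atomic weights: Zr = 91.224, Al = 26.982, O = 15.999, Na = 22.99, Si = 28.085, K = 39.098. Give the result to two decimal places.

-15.29 percentage points

First mineral: 28.085 g Si in 183.305 g formula = 15.32 wt% Si.
Second mineral: 84.255 g Si in 275.266 g formula = 30.61 wt% Si.
15.32% − 30.61% gives a difference of -15.29 percentage points.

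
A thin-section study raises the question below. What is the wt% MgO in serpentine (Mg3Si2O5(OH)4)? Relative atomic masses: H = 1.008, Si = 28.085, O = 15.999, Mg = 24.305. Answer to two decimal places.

M(Mg3Si2O5(OH)4) = 277.108 g/mol; M(MgO) = 40.304 g/mol.
Moles MgO per formula unit = 3 Mg ÷ 1 = 3.0000.
MgO fraction = (3.0000 × 40.304) / 277.108 = 120.912/277.108 = 0.4363.

43.63 wt%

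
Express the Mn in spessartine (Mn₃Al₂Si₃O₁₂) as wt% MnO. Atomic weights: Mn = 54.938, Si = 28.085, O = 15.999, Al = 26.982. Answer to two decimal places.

42.99 wt%

Formula mass = 495.021 g/mol.
3 Mn → 3.0000 mol MnO per formula unit; M(MnO) = 70.937, so MnO mass = 212.811 g.
212.811/495.021 × 100 = 42.99 wt%.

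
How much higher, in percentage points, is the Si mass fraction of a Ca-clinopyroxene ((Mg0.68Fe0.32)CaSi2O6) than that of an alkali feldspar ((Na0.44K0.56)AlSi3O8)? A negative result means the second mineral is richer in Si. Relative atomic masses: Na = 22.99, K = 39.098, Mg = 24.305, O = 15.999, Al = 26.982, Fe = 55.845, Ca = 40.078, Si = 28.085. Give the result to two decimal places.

-6.28 percentage points

First mineral: 56.170 g Si in 226.640 g formula = 24.78 wt% Si.
Second mineral: 84.255 g Si in 271.239 g formula = 31.06 wt% Si.
24.78% − 31.06% gives a difference of -6.28 percentage points.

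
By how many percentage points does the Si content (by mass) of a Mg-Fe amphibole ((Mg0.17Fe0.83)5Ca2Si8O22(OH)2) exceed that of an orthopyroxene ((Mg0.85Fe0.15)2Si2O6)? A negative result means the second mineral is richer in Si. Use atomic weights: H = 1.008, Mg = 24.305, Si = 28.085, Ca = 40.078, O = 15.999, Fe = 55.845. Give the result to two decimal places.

-2.90 percentage points

Si in (Mg0.17Fe0.83)5Ca2Si8O22(OH)2: molar mass 943.244 g/mol; 8×28.085 = 224.680 g → 23.82 wt%.
Si in (Mg0.85Fe0.15)2Si2O6: molar mass 210.236 g/mol; 2×28.085 = 56.170 g → 26.72 wt%.
Difference = 23.82 − 26.72 = -2.90 percentage points.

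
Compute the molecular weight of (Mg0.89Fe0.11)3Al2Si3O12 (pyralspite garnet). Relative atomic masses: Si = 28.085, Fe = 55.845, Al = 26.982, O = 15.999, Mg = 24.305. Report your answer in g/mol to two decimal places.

M = 2.67*24.305 + 0.33*55.845 + 2*26.982 + 3*28.085 + 12*15.999

413.53 g/mol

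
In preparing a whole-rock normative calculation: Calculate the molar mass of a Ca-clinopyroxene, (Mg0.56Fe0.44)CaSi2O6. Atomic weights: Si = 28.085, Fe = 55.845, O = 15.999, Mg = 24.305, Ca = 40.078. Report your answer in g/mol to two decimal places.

The formula mass is the sum 0.56·24.305 + 0.44·55.845 + 1·40.078 + 2·28.085 + 6·15.999.

230.42 g/mol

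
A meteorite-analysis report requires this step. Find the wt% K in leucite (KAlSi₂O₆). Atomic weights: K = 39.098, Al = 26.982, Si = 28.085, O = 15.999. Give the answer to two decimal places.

17.91 mass %

M(KAlSi₂O₆) = 218.244 g/mol.
K contributes 1 × 39.098 = 39.098 g per mole.
39.098/218.244 = 0.1791 → 17.91%.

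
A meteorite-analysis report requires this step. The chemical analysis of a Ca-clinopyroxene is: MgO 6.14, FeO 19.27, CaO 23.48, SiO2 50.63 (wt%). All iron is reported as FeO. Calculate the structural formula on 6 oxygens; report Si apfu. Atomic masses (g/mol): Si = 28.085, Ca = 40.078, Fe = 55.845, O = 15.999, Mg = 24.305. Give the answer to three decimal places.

2.003 Si apfu

MgO (M=40.304): mol = 0.15234; Mg = 0.15234, O = 0.15234.
FeO (M=71.844): mol = 0.26822; Fe = 0.26822, O = 0.26822.
CaO (M=56.077): mol = 0.41871; Ca = 0.41871, O = 0.41871.
SiO2 (M=60.083): mol = 0.84267; Si = 0.84267, O = 1.68534.
ΣO = 2.52461; factor = 6/ΣO = 2.37660.
Si apfu = 0.84267 × 2.37660 = 2.003.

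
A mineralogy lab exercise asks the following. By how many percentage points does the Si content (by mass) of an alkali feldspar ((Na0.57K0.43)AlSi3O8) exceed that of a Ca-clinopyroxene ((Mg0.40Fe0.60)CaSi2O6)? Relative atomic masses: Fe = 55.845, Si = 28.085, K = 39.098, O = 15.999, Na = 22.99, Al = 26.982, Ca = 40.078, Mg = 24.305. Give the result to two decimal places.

7.45 percentage points

Si in (Na0.57K0.43)AlSi3O8: molar mass 269.145 g/mol; 3×28.085 = 84.255 g → 31.30 wt%.
Si in (Mg0.40Fe0.60)CaSi2O6: molar mass 235.471 g/mol; 2×28.085 = 56.170 g → 23.85 wt%.
Difference = 31.30 − 23.85 = 7.45 percentage points.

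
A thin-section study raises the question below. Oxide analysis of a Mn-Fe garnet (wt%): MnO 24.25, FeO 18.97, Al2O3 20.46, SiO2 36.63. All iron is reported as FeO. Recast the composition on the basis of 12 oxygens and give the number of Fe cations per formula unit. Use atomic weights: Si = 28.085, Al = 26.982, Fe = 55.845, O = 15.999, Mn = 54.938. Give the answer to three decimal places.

24.25 wt% MnO ÷ 70.937 g/mol = 0.34185 mol, giving 0.34185 Mn and 0.34185 O.
18.97 wt% FeO ÷ 71.844 g/mol = 0.26404 mol, giving 0.26404 Fe and 0.26404 O.
20.46 wt% Al2O3 ÷ 101.961 g/mol = 0.20066 mol, giving 0.40132 Al and 0.60198 O.
36.63 wt% SiO2 ÷ 60.083 g/mol = 0.60966 mol, giving 0.60966 Si and 1.21932 O.
Oxygen sums to 2.42719; scaling by 12/2.42719 = 4.94399 puts the formula on 12 O.
Fe: 0.26404 × 4.94399 = 1.305 atoms per formula unit.

1.305 Fe apfu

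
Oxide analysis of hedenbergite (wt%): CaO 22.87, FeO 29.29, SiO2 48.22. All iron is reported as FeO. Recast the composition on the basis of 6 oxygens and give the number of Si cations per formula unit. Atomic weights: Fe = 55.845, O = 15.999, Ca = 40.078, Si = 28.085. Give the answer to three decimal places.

1.989 Si apfu

CaO: 22.87/56.077 = 0.40783 mol → 0.40783 mol Ca, 0.40783 mol O.
FeO: 29.29/71.844 = 0.40769 mol → 0.40769 mol Fe, 0.40769 mol O.
SiO2: 48.22/60.083 = 0.80256 mol → 0.80256 mol Si, 1.60512 mol O.
Total oxygen = 2.42064 mol. Normalization factor = 6/2.42064 = 2.47868.
Si per 6 O = 0.80256 × 2.47868 = 1.989.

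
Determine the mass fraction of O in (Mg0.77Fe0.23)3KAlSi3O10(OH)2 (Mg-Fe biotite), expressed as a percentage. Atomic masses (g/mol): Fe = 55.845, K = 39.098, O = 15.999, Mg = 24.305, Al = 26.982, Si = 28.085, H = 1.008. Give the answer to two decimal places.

43.73 mass %

Formula mass = 2.31×24.305 + 0.69×55.845 + 1×39.098 + 1×26.982 + 3×28.085 + 12×15.999 + 2×1.008 = 439.017 g/mol, of which 191.988 g is O.
So O makes up 191.988/439.017 = 0.4373 of the mass, i.e. 43.73%.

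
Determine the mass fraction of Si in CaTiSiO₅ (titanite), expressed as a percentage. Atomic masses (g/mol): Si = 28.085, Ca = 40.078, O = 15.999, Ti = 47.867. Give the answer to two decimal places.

M(CaTiSiO₅) = 196.025 g/mol.
Si contributes 1 × 28.085 = 28.085 g per mole.
28.085/196.025 = 0.1433 → 14.33%.

14.33 wt%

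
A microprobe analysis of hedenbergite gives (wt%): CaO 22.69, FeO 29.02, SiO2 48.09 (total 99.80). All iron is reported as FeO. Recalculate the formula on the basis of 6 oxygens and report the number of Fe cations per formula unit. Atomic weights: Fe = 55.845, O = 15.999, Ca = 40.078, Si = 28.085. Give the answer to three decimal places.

1.006 Fe apfu

CaO: 22.69/56.077 = 0.40462 mol → 0.40462 mol Ca, 0.40462 mol O.
FeO: 29.02/71.844 = 0.40393 mol → 0.40393 mol Fe, 0.40393 mol O.
SiO2: 48.09/60.083 = 0.80039 mol → 0.80039 mol Si, 1.60078 mol O.
Total oxygen = 2.40933 mol. Normalization factor = 6/2.40933 = 2.49032.
Fe per 6 O = 0.40393 × 2.49032 = 1.006.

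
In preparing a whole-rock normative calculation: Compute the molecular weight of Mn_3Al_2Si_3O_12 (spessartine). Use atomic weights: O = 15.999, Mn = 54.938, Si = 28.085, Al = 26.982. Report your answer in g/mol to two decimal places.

Mn: 3 × 54.938 = 164.8140
Al: 2 × 26.982 = 53.9640
Si: 3 × 28.085 = 84.2550
O: 12 × 15.999 = 191.9880
Summing the contributions gives the formula mass.

495.02 g/mol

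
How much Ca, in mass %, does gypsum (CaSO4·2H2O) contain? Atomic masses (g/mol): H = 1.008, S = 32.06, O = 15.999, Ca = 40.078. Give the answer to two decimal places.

M(CaSO4·2H2O) = 172.164 g/mol.
Ca contributes 1 × 40.078 = 40.078 g per mole.
40.078/172.164 = 0.2328 → 23.28%.

23.28 mass %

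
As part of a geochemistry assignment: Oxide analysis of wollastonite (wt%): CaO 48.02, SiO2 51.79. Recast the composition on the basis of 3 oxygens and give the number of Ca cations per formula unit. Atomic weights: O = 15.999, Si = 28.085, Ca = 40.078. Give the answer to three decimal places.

0.996 Ca apfu

CaO: 48.02/56.077 = 0.85632 mol → 0.85632 mol Ca, 0.85632 mol O.
SiO2: 51.79/60.083 = 0.86197 mol → 0.86197 mol Si, 1.72394 mol O.
Total oxygen = 2.58026 mol. Normalization factor = 3/2.58026 = 1.16267.
Ca per 3 O = 0.85632 × 1.16267 = 0.996.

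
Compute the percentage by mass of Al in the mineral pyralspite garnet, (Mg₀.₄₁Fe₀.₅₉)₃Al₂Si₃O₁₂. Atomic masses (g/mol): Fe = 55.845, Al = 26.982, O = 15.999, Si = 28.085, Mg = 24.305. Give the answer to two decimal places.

M((Mg₀.₄₁Fe₀.₅₉)₃Al₂Si₃O₁₂) = 458.948 g/mol.
Al contributes 2 × 26.982 = 53.964 g per mole.
53.964/458.948 = 0.1176 → 11.76%.

11.76 weight percent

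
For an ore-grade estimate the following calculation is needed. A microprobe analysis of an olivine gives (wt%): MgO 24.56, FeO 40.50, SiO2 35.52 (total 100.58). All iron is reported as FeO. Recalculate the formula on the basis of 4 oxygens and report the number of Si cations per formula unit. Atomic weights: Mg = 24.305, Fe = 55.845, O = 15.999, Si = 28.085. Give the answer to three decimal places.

1.004 Si apfu

MgO (M=40.304): mol = 0.60937; Mg = 0.60937, O = 0.60937.
FeO (M=71.844): mol = 0.56372; Fe = 0.56372, O = 0.56372.
SiO2 (M=60.083): mol = 0.59118; Si = 0.59118, O = 1.18236.
ΣO = 2.35545; factor = 4/ΣO = 1.69819.
Si apfu = 0.59118 × 1.69819 = 1.004.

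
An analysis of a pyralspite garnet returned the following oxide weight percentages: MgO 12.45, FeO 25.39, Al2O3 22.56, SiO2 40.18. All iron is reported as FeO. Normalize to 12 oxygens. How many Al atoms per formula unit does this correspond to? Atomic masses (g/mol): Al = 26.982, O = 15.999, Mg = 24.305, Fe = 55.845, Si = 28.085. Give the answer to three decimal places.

1.994 Al apfu

MgO (M=40.304): mol = 0.30890; Mg = 0.30890, O = 0.30890.
FeO (M=71.844): mol = 0.35340; Fe = 0.35340, O = 0.35340.
Al2O3 (M=101.961): mol = 0.22126; Al = 0.44252, O = 0.66378.
SiO2 (M=60.083): mol = 0.66874; Si = 0.66874, O = 1.33748.
ΣO = 2.66356; factor = 12/ΣO = 4.50525.
Al apfu = 0.44252 × 4.50525 = 1.994.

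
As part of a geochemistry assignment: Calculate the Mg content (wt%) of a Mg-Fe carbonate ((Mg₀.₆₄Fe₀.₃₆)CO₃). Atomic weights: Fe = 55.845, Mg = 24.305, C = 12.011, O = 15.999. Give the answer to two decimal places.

Molar mass of (Mg₀.₆₄Fe₀.₃₆)CO₃: 0.64·24.305 + 0.36·55.845 + 1·12.011 + 3·15.999 = 95.667 g/mol.
Mass of Mg per formula unit: 0.64 × 24.305 = 15.555 g.
Weight fraction Mg = 15.555 / 95.667 = 0.1626.

16.26 wt%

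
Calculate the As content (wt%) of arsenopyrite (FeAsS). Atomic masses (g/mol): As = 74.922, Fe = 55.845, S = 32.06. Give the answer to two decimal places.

46.01 wt%

M(FeAsS) = 162.827 g/mol.
As contributes 1 × 74.922 = 74.922 g per mole.
74.922/162.827 = 0.4601 → 46.01%.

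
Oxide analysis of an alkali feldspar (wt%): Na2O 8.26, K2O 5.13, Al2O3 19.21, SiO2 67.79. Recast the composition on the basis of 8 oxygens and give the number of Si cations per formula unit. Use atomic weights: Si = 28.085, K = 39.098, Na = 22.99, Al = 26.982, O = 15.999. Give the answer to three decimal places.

2.999 Si apfu

Na2O: 8.26/61.979 = 0.13327 mol → 0.26654 mol Na, 0.13327 mol O.
K2O: 5.13/94.195 = 0.05446 mol → 0.10892 mol K, 0.05446 mol O.
Al2O3: 19.21/101.961 = 0.18841 mol → 0.37682 mol Al, 0.56523 mol O.
SiO2: 67.79/60.083 = 1.12827 mol → 1.12827 mol Si, 2.25654 mol O.
Total oxygen = 3.00950 mol. Normalization factor = 8/3.00950 = 2.65825.
Si per 8 O = 1.12827 × 2.65825 = 2.999.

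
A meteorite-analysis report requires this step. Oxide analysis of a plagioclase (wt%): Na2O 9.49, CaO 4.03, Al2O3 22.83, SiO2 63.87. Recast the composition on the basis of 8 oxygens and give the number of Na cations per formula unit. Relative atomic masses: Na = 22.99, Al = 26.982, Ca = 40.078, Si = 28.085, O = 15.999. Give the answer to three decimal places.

Na2O (M=61.979): mol = 0.15312; Na = 0.30624, O = 0.15312.
CaO (M=56.077): mol = 0.07187; Ca = 0.07187, O = 0.07187.
Al2O3 (M=101.961): mol = 0.22391; Al = 0.44782, O = 0.67173.
SiO2 (M=60.083): mol = 1.06303; Si = 1.06303, O = 2.12606.
ΣO = 3.02278; factor = 8/ΣO = 2.64657.
Na apfu = 0.30624 × 2.64657 = 0.810.

0.810 Na apfu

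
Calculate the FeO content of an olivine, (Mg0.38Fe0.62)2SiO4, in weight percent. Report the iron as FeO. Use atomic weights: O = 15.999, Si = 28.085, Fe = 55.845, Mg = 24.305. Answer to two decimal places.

49.55 wt%

M((Mg0.38Fe0.62)2SiO4) = 179.801 g/mol; M(FeO) = 71.844 g/mol.
Moles FeO per formula unit = 1.24 Fe ÷ 1 = 1.2400.
FeO fraction = (1.2400 × 71.844) / 179.801 = 89.087/179.801 = 0.4955.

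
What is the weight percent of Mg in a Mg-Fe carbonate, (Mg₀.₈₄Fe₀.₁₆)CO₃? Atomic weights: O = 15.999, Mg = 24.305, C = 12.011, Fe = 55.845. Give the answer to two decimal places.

Formula mass = 0.84·24.305 + 0.16·55.845 + 1·12.011 + 3·15.999 = 89.359 g/mol, of which 20.416 g is Mg.
So Mg makes up 20.416/89.359 = 0.2285 of the mass, i.e. 22.85%.

22.85 weight percent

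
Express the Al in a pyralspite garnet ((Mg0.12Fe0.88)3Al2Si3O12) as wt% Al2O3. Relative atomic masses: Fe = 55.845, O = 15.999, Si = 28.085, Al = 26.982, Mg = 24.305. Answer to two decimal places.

Formula mass = 486.388 g/mol.
2 Al → 1.0000 mol Al2O3 per formula unit; M(Al2O3) = 101.961, so Al2O3 mass = 101.961 g.
101.961/486.388 × 100 = 20.96 wt%.

20.96 wt%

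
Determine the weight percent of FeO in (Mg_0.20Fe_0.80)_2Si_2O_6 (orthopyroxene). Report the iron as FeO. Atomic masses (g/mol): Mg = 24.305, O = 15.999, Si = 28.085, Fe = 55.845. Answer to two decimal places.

45.75 wt%

Molar mass of (Mg_0.20Fe_0.80)_2Si_2O_6 = 0.40*24.305 + 1.60*55.845 + 2*28.085 + 6*15.999 = 251.238 g/mol.
Each formula unit contains 1.60 Fe, equivalent to 1.60/1 = 1.6000 mol FeO.
M(FeO) = 1×55.845 + 1×15.999 = 71.844 g/mol.
Mass of FeO per formula unit = 1.6000 × 71.844 = 114.950 g.
FeO wt% = 114.950 / 251.238 × 100 = 45.75%.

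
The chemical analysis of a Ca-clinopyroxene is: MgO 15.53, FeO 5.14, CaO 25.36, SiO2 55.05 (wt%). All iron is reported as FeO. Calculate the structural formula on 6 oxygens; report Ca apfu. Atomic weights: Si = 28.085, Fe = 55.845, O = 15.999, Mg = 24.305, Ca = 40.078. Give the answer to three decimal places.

MgO: 15.53/40.304 = 0.38532 mol → 0.38532 mol Mg, 0.38532 mol O.
FeO: 5.14/71.844 = 0.07154 mol → 0.07154 mol Fe, 0.07154 mol O.
CaO: 25.36/56.077 = 0.45224 mol → 0.45224 mol Ca, 0.45224 mol O.
SiO2: 55.05/60.083 = 0.91623 mol → 0.91623 mol Si, 1.83246 mol O.
Total oxygen = 2.74156 mol. Normalization factor = 6/2.74156 = 2.18853.
Ca per 6 O = 0.45224 × 2.18853 = 0.990.

0.990 Ca apfu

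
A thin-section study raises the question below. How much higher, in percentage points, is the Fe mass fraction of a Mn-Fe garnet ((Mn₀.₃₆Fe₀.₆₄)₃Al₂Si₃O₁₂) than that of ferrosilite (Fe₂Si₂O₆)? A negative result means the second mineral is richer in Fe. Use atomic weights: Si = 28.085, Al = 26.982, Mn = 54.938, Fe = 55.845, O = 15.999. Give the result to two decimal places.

M((Mn₀.₃₆Fe₀.₆₄)₃Al₂Si₃O₁₂) = 496.762 g/mol, so wt% Fe = 107.222/496.762 × 100 = 21.58%.
M(Fe₂Si₂O₆) = 263.854 g/mol, so wt% Fe = 111.690/263.854 × 100 = 42.33%.
21.58 − 42.33 = -20.75 pp.

-20.75 percentage points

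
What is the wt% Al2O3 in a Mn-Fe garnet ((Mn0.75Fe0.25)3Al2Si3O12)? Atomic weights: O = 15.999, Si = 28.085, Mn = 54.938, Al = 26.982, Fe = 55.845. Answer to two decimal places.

20.57 wt%

M((Mn0.75Fe0.25)3Al2Si3O12) = 495.701 g/mol; M(Al2O3) = 101.961 g/mol.
Moles Al2O3 per formula unit = 2 Al ÷ 2 = 1.0000.
Al2O3 fraction = (1.0000 × 101.961) / 495.701 = 101.961/495.701 = 0.2057.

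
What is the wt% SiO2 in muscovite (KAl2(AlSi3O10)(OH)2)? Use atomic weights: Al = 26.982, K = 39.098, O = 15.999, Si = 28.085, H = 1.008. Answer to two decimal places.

Formula mass = 398.303 g/mol.
3 Si → 3.0000 mol SiO2 per formula unit; M(SiO2) = 60.083, so SiO2 mass = 180.249 g.
180.249/398.303 × 100 = 45.25 wt%.

45.25 wt%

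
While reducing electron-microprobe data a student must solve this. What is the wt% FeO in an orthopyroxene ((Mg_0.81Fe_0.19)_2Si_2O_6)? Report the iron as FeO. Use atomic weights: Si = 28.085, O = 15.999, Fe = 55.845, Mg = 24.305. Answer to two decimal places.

M((Mg_0.81Fe_0.19)_2Si_2O_6) = 212.759 g/mol; M(FeO) = 71.844 g/mol.
Moles FeO per formula unit = 0.38 Fe ÷ 1 = 0.3800.
FeO fraction = (0.3800 × 71.844) / 212.759 = 27.301/212.759 = 0.1283.

12.83 wt%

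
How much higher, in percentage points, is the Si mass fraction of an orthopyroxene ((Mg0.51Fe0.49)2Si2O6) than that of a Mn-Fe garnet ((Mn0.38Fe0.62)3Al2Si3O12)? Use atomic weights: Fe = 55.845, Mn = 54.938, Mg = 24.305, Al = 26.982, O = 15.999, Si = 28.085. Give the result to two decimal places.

Si in (Mg0.51Fe0.49)2Si2O6: molar mass 231.683 g/mol; 2×28.085 = 56.170 g → 24.24 wt%.
Si in (Mn0.38Fe0.62)3Al2Si3O12: molar mass 496.708 g/mol; 3×28.085 = 84.255 g → 16.96 wt%.
Difference = 24.24 − 16.96 = 7.28 percentage points.

7.28 percentage points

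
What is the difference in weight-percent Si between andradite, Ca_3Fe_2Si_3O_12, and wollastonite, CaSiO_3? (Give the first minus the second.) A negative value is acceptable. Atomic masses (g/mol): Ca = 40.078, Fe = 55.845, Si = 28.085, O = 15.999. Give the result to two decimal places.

-7.60 percentage points

Si in Ca_3Fe_2Si_3O_12: molar mass 508.167 g/mol; 3×28.085 = 84.255 g → 16.58 wt%.
Si in CaSiO_3: molar mass 116.160 g/mol; 1×28.085 = 28.085 g → 24.18 wt%.
Difference = 16.58 − 24.18 = -7.60 percentage points.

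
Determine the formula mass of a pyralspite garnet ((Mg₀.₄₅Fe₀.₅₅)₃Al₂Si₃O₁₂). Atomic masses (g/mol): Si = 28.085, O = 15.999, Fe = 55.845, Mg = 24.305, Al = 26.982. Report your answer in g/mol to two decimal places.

M = 1.35(24.305) + 1.65(55.845) + 2(26.982) + 3(28.085) + 12(15.999)

455.16 g/mol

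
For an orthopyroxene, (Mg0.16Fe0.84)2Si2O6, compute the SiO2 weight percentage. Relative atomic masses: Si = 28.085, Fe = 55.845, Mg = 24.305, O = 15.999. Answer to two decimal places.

M((Mg0.16Fe0.84)2Si2O6) = 253.761 g/mol; M(SiO2) = 60.083 g/mol.
Moles SiO2 per formula unit = 2 Si ÷ 1 = 2.0000.
SiO2 fraction = (2.0000 × 60.083) / 253.761 = 120.166/253.761 = 0.4735.

47.35 wt%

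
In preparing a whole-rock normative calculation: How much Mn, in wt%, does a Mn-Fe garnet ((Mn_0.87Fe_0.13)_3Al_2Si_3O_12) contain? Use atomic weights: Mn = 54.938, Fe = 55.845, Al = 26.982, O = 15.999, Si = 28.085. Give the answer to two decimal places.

28.95 wt%

Formula mass = 2.61*54.938 + 0.39*55.845 + 2*26.982 + 3*28.085 + 12*15.999 = 495.375 g/mol, of which 143.388 g is Mn.
So Mn makes up 143.388/495.375 = 0.2895 of the mass, i.e. 28.95%.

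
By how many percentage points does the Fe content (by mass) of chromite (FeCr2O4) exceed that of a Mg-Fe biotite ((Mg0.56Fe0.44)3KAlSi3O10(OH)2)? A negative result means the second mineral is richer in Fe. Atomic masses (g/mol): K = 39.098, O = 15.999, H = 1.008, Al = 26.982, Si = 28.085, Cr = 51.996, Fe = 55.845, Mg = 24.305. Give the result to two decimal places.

First mineral: 55.845 g Fe in 223.833 g formula = 24.95 wt% Fe.
Second mineral: 73.715 g Fe in 458.887 g formula = 16.06 wt% Fe.
24.95% − 16.06% gives a difference of 8.89 percentage points.

8.89 percentage points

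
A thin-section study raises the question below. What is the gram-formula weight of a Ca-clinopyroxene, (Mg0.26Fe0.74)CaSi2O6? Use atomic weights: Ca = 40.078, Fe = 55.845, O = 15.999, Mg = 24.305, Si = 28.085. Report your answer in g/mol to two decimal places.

Mg: 0.26 × 24.305 = 6.3193
Fe: 0.74 × 55.845 = 41.3253
Ca: 1 × 40.078 = 40.0780
Si: 2 × 28.085 = 56.1700
O: 6 × 15.999 = 95.9940
Summing the contributions gives the formula mass.

239.89 g/mol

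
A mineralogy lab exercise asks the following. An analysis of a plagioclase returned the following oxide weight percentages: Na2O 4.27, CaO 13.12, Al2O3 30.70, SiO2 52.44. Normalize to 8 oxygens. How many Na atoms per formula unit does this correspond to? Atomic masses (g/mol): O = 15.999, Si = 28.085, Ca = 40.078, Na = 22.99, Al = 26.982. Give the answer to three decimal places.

0.373 Na apfu

Na2O (M=61.979): mol = 0.06889; Na = 0.13778, O = 0.06889.
CaO (M=56.077): mol = 0.23396; Ca = 0.23396, O = 0.23396.
Al2O3 (M=101.961): mol = 0.30110; Al = 0.60220, O = 0.90330.
SiO2 (M=60.083): mol = 0.87279; Si = 0.87279, O = 1.74558.
ΣO = 2.95173; factor = 8/ΣO = 2.71027.
Na apfu = 0.13778 × 2.71027 = 0.373.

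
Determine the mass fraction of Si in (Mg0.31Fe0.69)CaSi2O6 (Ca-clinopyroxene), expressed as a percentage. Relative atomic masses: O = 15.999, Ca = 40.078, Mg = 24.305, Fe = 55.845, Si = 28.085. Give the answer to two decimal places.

M((Mg0.31Fe0.69)CaSi2O6) = 238.310 g/mol.
Si contributes 2 × 28.085 = 56.170 g per mole.
56.170/238.310 = 0.2357 → 23.57%.

23.57 weight percent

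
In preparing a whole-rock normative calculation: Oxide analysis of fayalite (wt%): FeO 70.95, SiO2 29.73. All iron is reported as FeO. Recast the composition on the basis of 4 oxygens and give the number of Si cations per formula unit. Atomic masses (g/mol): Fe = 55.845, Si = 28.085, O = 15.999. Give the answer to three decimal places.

FeO (M=71.844): mol = 0.98756; Fe = 0.98756, O = 0.98756.
SiO2 (M=60.083): mol = 0.49482; Si = 0.49482, O = 0.98964.
ΣO = 1.97720; factor = 4/ΣO = 2.02306.
Si apfu = 0.49482 × 2.02306 = 1.001.

1.001 Si apfu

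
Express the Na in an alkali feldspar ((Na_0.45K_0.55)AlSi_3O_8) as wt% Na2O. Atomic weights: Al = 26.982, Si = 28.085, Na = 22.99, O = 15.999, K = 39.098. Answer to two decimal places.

5.14 wt%

M((Na_0.45K_0.55)AlSi_3O_8) = 271.078 g/mol; M(Na2O) = 61.979 g/mol.
Moles Na2O per formula unit = 0.45 Na ÷ 2 = 0.2250.
Na2O fraction = (0.2250 × 61.979) / 271.078 = 13.945/271.078 = 0.0514.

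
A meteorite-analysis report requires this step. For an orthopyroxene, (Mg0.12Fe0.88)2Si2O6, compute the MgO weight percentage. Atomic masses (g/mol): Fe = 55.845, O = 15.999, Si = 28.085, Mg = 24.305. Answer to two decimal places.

3.77 wt%

Formula mass = 256.284 g/mol.
0.24 Mg → 0.2400 mol MgO per formula unit; M(MgO) = 40.304, so MgO mass = 9.673 g.
9.673/256.284 × 100 = 3.77 wt%.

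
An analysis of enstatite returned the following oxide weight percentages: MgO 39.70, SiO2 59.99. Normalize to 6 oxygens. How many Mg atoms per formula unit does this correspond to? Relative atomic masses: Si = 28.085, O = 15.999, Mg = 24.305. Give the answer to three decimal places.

39.70 wt% MgO ÷ 40.304 g/mol = 0.98501 mol, giving 0.98501 Mg and 0.98501 O.
59.99 wt% SiO2 ÷ 60.083 g/mol = 0.99845 mol, giving 0.99845 Si and 1.99690 O.
Oxygen sums to 2.98191; scaling by 6/2.98191 = 2.01213 puts the formula on 6 O.
Mg: 0.98501 × 2.01213 = 1.982 atoms per formula unit.

1.982 Mg apfu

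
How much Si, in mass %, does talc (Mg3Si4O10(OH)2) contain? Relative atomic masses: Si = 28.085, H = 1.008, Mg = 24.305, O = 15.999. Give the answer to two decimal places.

29.62 mass %

Molar mass of Mg3Si4O10(OH)2: 3×24.305 + 4×28.085 + 12×15.999 + 2×1.008 = 379.259 g/mol.
Mass of Si per formula unit: 4 × 28.085 = 112.340 g.
Weight fraction Si = 112.340 / 379.259 = 0.2962.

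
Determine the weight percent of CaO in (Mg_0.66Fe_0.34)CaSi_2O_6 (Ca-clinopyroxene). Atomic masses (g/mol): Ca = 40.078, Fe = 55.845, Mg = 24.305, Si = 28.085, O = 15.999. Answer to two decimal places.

M((Mg_0.66Fe_0.34)CaSi_2O_6) = 227.271 g/mol; M(CaO) = 56.077 g/mol.
Moles CaO per formula unit = 1 Ca ÷ 1 = 1.0000.
CaO fraction = (1.0000 × 56.077) / 227.271 = 56.077/227.271 = 0.2467.

24.67 wt%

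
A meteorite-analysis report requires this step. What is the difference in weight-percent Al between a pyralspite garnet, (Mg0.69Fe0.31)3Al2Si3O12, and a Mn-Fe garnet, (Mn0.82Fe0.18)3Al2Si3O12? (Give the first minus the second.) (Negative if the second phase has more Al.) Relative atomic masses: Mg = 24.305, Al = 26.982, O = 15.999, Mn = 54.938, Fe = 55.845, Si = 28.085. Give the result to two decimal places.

1.59 percentage points

M((Mg0.69Fe0.31)3Al2Si3O12) = 432.454 g/mol, so wt% Al = 53.964/432.454 × 100 = 12.48%.
M((Mn0.82Fe0.18)3Al2Si3O12) = 495.511 g/mol, so wt% Al = 53.964/495.511 × 100 = 10.89%.
12.48 − 10.89 = 1.59 pp.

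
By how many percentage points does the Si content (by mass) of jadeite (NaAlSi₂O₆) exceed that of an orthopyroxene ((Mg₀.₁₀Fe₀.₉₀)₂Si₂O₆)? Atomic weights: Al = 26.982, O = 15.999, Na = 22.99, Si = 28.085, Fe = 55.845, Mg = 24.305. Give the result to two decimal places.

5.98 percentage points

Si in NaAlSi₂O₆: molar mass 202.136 g/mol; 2×28.085 = 56.170 g → 27.79 wt%.
Si in (Mg₀.₁₀Fe₀.₉₀)₂Si₂O₆: molar mass 257.546 g/mol; 2×28.085 = 56.170 g → 21.81 wt%.
Difference = 27.79 − 21.81 = 5.98 percentage points.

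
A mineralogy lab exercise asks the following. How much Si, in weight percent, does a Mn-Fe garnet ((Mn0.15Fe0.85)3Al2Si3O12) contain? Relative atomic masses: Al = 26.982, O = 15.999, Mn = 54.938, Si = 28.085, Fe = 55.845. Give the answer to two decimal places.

16.94 weight percent

Formula mass = 0.45*54.938 + 2.55*55.845 + 2*26.982 + 3*28.085 + 12*15.999 = 497.334 g/mol, of which 84.255 g is Si.
So Si makes up 84.255/497.334 = 0.1694 of the mass, i.e. 16.94%.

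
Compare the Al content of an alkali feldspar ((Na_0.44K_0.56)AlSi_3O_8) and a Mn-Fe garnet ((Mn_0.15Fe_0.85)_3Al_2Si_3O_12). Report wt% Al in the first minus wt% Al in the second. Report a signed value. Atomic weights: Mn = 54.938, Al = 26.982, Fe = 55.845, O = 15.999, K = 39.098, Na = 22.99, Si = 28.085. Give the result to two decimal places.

-0.90 percentage points

M((Na_0.44K_0.56)AlSi_3O_8) = 271.239 g/mol, so wt% Al = 26.982/271.239 × 100 = 9.95%.
M((Mn_0.15Fe_0.85)_3Al_2Si_3O_12) = 497.334 g/mol, so wt% Al = 53.964/497.334 × 100 = 10.85%.
9.95 − 10.85 = -0.90 pp.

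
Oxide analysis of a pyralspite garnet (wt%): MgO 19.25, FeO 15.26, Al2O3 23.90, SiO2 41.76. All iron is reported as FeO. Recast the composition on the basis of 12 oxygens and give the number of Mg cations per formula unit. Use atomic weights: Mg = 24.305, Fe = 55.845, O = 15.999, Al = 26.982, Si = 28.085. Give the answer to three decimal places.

MgO (M=40.304): mol = 0.47762; Mg = 0.47762, O = 0.47762.
FeO (M=71.844): mol = 0.21240; Fe = 0.21240, O = 0.21240.
Al2O3 (M=101.961): mol = 0.23440; Al = 0.46880, O = 0.70320.
SiO2 (M=60.083): mol = 0.69504; Si = 0.69504, O = 1.39008.
ΣO = 2.78330; factor = 12/ΣO = 4.31143.
Mg apfu = 0.47762 × 4.31143 = 2.059.

2.059 Mg apfu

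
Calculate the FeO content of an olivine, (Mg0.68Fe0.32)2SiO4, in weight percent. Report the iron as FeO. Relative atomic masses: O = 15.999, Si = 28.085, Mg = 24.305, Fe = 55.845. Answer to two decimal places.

28.58 wt%

Formula mass = 160.877 g/mol.
0.64 Fe → 0.6400 mol FeO per formula unit; M(FeO) = 71.844, so FeO mass = 45.980 g.
45.980/160.877 × 100 = 28.58 wt%.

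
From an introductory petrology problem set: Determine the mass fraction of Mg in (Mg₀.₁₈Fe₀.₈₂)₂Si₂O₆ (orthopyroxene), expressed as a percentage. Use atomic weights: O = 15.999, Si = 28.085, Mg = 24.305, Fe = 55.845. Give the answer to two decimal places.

3.47 wt%

Formula mass = 0.36·24.305 + 1.64·55.845 + 2·28.085 + 6·15.999 = 252.500 g/mol, of which 8.750 g is Mg.
So Mg makes up 8.750/252.500 = 0.0347 of the mass, i.e. 3.47%.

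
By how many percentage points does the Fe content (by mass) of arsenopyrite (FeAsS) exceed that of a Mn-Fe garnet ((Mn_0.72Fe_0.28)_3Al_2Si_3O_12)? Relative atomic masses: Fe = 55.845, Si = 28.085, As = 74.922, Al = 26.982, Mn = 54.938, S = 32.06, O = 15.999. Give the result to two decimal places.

24.84 percentage points

M(FeAsS) = 162.827 g/mol, so wt% Fe = 55.845/162.827 × 100 = 34.30%.
M((Mn_0.72Fe_0.28)_3Al_2Si_3O_12) = 495.783 g/mol, so wt% Fe = 46.910/495.783 × 100 = 9.46%.
34.30 − 9.46 = 24.84 pp.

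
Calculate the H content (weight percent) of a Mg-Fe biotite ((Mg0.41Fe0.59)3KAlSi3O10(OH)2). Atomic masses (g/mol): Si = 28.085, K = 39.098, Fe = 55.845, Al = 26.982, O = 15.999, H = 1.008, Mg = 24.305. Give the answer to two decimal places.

Molar mass of (Mg0.41Fe0.59)3KAlSi3O10(OH)2: 1.23·24.305 + 1.77·55.845 + 1·39.098 + 1·26.982 + 3·28.085 + 12·15.999 + 2·1.008 = 473.080 g/mol.
Mass of H per formula unit: 2 × 1.008 = 2.016 g.
Weight fraction H = 2.016 / 473.080 = 0.0043.

0.43 weight percent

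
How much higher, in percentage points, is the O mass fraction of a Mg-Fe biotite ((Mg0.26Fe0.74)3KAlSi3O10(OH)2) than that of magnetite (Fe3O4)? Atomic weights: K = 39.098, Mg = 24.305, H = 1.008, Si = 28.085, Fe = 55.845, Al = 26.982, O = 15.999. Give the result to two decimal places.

11.76 percentage points

O in (Mg0.26Fe0.74)3KAlSi3O10(OH)2: molar mass 487.273 g/mol; 12×15.999 = 191.988 g → 39.40 wt%.
O in Fe3O4: molar mass 231.531 g/mol; 4×15.999 = 63.996 g → 27.64 wt%.
Difference = 39.40 − 27.64 = 11.76 percentage points.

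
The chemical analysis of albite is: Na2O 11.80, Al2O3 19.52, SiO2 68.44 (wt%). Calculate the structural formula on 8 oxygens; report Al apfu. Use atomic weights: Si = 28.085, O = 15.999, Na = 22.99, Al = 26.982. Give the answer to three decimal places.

Na2O: 11.80/61.979 = 0.19039 mol → 0.38078 mol Na, 0.19039 mol O.
Al2O3: 19.52/101.961 = 0.19145 mol → 0.38290 mol Al, 0.57435 mol O.
SiO2: 68.44/60.083 = 1.13909 mol → 1.13909 mol Si, 2.27818 mol O.
Total oxygen = 3.04292 mol. Normalization factor = 8/3.04292 = 2.62905.
Al per 8 O = 0.38290 × 2.62905 = 1.007.

1.007 Al apfu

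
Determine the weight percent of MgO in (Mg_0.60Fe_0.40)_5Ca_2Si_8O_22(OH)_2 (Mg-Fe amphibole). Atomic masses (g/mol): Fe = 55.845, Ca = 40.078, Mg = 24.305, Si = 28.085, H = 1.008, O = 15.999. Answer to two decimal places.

Molar mass of (Mg_0.60Fe_0.40)_5Ca_2Si_8O_22(OH)_2 = 3×24.305 + 2×55.845 + 2×40.078 + 8×28.085 + 24×15.999 + 2×1.008 = 875.433 g/mol.
Each formula unit contains 3 Mg, equivalent to 3/1 = 3.0000 mol MgO.
M(MgO) = 1×24.305 + 1×15.999 = 40.304 g/mol.
Mass of MgO per formula unit = 3.0000 × 40.304 = 120.912 g.
MgO wt% = 120.912 / 875.433 × 100 = 13.81%.

13.81 wt%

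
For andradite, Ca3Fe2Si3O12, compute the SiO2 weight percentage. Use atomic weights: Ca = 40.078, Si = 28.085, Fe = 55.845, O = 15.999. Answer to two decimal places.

Formula mass = 508.167 g/mol.
3 Si → 3.0000 mol SiO2 per formula unit; M(SiO2) = 60.083, so SiO2 mass = 180.249 g.
180.249/508.167 × 100 = 35.47 wt%.

35.47 wt%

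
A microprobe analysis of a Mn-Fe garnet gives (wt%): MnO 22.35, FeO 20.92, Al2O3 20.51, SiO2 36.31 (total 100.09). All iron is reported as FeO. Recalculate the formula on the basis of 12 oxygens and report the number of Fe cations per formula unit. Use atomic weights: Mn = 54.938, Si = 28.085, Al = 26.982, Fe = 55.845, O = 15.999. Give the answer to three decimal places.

MnO: 22.35/70.937 = 0.31507 mol → 0.31507 mol Mn, 0.31507 mol O.
FeO: 20.92/71.844 = 0.29119 mol → 0.29119 mol Fe, 0.29119 mol O.
Al2O3: 20.51/101.961 = 0.20116 mol → 0.40232 mol Al, 0.60348 mol O.
SiO2: 36.31/60.083 = 0.60433 mol → 0.60433 mol Si, 1.20866 mol O.
Total oxygen = 2.41840 mol. Normalization factor = 12/2.41840 = 4.96196.
Fe per 12 O = 0.29119 × 4.96196 = 1.445.

1.445 Fe apfu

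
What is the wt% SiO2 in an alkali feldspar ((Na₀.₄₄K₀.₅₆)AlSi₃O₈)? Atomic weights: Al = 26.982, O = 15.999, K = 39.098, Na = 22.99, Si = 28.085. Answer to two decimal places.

Formula mass = 271.239 g/mol.
3 Si → 3.0000 mol SiO2 per formula unit; M(SiO2) = 60.083, so SiO2 mass = 180.249 g.
180.249/271.239 × 100 = 66.45 wt%.

66.45 wt%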